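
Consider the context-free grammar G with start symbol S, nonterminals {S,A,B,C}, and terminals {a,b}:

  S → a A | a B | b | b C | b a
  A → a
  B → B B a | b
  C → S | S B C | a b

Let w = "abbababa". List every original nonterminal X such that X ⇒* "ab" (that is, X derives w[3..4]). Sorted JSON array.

CNF form of G:
  S -> T0 A | T0 B | T1 C | T1 T0 | b
  A -> a
  B -> B X2 | b
  C -> S X3 | T0 A | T0 B | T0 T1 | T1 C | T1 T0 | b
  T0 -> a
  T1 -> b
  X2 -> B T0
  X3 -> B C

CYK fill — only the sub-triangle for w[3..4]:
  [3..3]={A,T0}  "a"  orig:{A}
  [4..4]={B,C,S,T1}  "b"  orig:{B,C,S}
  [3..4]={C,S}  "ab"

Original NTs in T[3,4] deriving "ab": ["C", "S"]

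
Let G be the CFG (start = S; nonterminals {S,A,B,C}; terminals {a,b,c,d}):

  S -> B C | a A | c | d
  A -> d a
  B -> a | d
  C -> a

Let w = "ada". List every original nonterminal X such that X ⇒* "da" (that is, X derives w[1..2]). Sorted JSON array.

CNF form of G:
  S -> B C | T1 A | c | d
  A -> T0 T1
  B -> a | d
  C -> a
  T0 -> d
  T1 -> a

CYK fill (cells [i..j] with 1 ≤ i ≤ j ≤ 2 only):
  cell(1,1) d: {B,S,T0}  orig:{B,S}
  cell(2,2) a: {B,C,T1}  orig:{B,C}
  cell(1,2) da: {A,S}

Original NTs in T[1,2] deriving "da": ["A", "S"]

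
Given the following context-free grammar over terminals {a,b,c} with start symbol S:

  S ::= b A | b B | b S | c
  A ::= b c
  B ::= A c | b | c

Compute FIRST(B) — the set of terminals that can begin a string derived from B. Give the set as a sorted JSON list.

Compute FIRST by fixpoint:
round 1:
  A via A→b c: +{b}
  B via B→A c: +{b}
  B via B→c: +{c}
  S via S→b A: +{b}
  S via S→c: +{c}
  FIRST(S)={b,c}  FIRST(A)={b}  FIRST(B)={b,c}
round 2: — fixpoint
  FIRST(S)={b,c}  FIRST(A)={b}  FIRST(B)={b,c}

FIRST(B) = ["b", "c"]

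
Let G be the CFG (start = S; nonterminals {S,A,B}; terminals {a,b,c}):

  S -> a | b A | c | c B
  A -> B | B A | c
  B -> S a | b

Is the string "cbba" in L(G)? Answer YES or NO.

Convert to CNF:
  S -> T1 A | T2 B | a | c
  A -> B A | S T0 | b | c
  B -> S T0 | b
  T0 -> a
  T1 -> b
  T2 -> c

Fill CYK table bottom-up:
  [0..0]={A,S,T2}  "c"  orig:{A,S}
  [1..1]={A,B,T1}  "b"  orig:{A,B}
  [2..2]={A,B,T1}  "b"  orig:{A,B}
  [3..3]={S,T0}  "a"  orig:{S}
  [0..1]={S}  "cb"
  [1..2]={A,S}  "bb"
  [2..3]=∅  "ba"
  [0..2]=∅  "cbb"
  [1..3]={A,B}  "bba"
  [0..3]={S}  "cbba"

S ∈ T[0,3] ⇒ YES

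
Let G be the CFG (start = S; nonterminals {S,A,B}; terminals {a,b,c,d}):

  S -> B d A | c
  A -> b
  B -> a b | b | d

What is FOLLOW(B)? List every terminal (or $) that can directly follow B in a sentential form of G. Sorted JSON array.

FIRST sets, iterate to fixpoint:
iter 1:
  A via A→b: +{b}
  B via B→a b: +{a}
  B via B→b: +{b}
  B via B→d: +{d}
  S via S→B d A: +{a,b,d}
  S via S→c: +{c}
  S: {a,b,c,d}  A: {b}  B: {a,b,d}
iter 2: (stable)
  S: {a,b,c,d}  A: {b}  B: {a,b,d}

Compute FOLLOW by fixpoint:
FOLLOW(S) := {$}
pass 1:
  S→B d A: FOLLOW(B) ⊇ FIRST(d) = {d}; new: +{d}
  S→B d A: FOLLOW(A) ⊇ FOLLOW(S) ⊇ {$}; new: +{$}
  FOLLOW(S)={$}  FOLLOW(A)={$}  FOLLOW(B)={d}
pass 2: (stable)
  FOLLOW(S)={$}  FOLLOW(A)={$}  FOLLOW(B)={d}

FOLLOW(B) = ["d"]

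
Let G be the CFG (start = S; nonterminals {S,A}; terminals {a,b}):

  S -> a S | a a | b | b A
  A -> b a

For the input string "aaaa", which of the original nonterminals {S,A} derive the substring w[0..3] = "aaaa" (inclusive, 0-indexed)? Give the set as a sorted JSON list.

Convert to CNF:
  S -> T0 A | T1 S | T1 T1 | b
  A -> T0 T1
  T0 -> b
  T1 -> a

CYK fill, restricted to cells inside w[0..3]:
  cell(0,0) a: {T1}  orig:{}
  cell(1,1) a: {T1}  orig:{}
  cell(2,2) a: {T1}  orig:{}
  cell(3,3) a: {T1}  orig:{}
  cell(0,1) aa: {S}
  cell(1,2) aa: {S}
  cell(2,3) aa: {S}
  cell(0,2) aaa: {S}
  cell(1,3) aaa: {S}
  cell(0,3) aaaa: {S}

Original NTs in T[0,3] deriving "aaaa": ["S"]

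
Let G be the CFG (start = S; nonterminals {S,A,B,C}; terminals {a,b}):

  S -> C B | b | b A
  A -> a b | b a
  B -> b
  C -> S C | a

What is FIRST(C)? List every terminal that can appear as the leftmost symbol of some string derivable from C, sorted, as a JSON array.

FIRST iteration:
pass 1:
  A via A→a b: +{a}
  A via A→b a: +{b}
  B via B→b: +{b}
  C via C→a: +{a}
  S via S→C B: +{a}
  S via S→b: +{b}
  FIRST[S]={a,b}  FIRST[A]={a,b}  FIRST[B]={b}  FIRST[C]={a}
pass 2:
  C via C→S C: +{b}
  FIRST[S]={a,b}  FIRST[A]={a,b}  FIRST[B]={b}  FIRST[C]={a,b}
pass 3: (stable)
  FIRST[S]={a,b}  FIRST[A]={a,b}  FIRST[B]={b}  FIRST[C]={a,b}

FIRST(C) = ["a", "b"]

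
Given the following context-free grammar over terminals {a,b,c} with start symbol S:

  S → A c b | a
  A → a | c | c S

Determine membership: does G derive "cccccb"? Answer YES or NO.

CNF form of G:
  S -> A X2 | a
  A -> T0 S | a | c
  T0 -> c
  T1 -> b
  X2 -> T0 T1

CYK table (by increasing span):
  T[0,0] 'c' = {A,T0}  orig:{A}
  T[1,1] 'c' = {A,T0}  orig:{A}
  T[2,2] 'c' = {A,T0}  orig:{A}
  T[3,3] 'c' = {A,T0}  orig:{A}
  T[4,4] 'c' = {A,T0}  orig:{A}
  T[5,5] 'b' = {T1}  orig:{}
  T[0,1] 'cc' = ∅
  T[1,2] 'cc' = ∅
  T[2,3] 'cc' = ∅
  T[3,4] 'cc' = ∅
  T[4,5] 'cb' = {X2}  orig:{}
  T[0,2] 'ccc' = ∅
  T[1,3] 'ccc' = ∅
  T[2,4] 'ccc' = ∅
  T[3,5] 'ccb' = {S}
  T[0,3] 'cccc' = ∅
  T[1,4] 'cccc' = ∅
  T[2,5] 'cccb' = {A}
  T[0,4] 'ccccc' = ∅
  T[1,5] 'ccccb' = ∅
  T[0,5] 'cccccb' = ∅

S ∉ T[0,5] ⇒ NO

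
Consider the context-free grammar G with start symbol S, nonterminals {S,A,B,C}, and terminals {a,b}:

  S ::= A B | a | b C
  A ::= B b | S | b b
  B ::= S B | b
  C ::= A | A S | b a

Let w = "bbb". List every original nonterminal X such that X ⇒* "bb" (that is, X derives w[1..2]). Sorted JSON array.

CNF form of G:
  S -> A B | T0 C | a
  A -> A B | B T0 | T0 C | T0 T0 | a
  B -> S B | b
  C -> A B | A S | B T0 | T0 C | T0 T0 | T0 T1 | a
  T0 -> b
  T1 -> a

Fill CYK table bottom-up, restricted to cells inside w[1..2]:
  cell(1,1) b: {B,T0}  orig:{B}
  cell(2,2) b: {B,T0}  orig:{B}
  cell(1,2) bb: {A,C}

Original NTs in T[1,2] deriving "bb": ["A", "C"]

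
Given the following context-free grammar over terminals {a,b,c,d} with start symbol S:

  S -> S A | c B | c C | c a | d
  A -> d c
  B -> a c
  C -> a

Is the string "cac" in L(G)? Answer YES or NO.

Convert to CNF:
  S -> S A | T1 B | T1 C | T1 T2 | d
  A -> T0 T1
  B -> T2 T1
  C -> a
  T0 -> d
  T1 -> c
  T2 -> a

CYK table (by increasing span):
  [0..0]={T1}  "c"  orig:{}
  [1..1]={C,T2}  "a"  orig:{C}
  [2..2]={T1}  "c"  orig:{}
  [0..1]={S}  "ca"
  [1..2]={B}  "ac"
  [0..2]={S}  "cac"

S ∈ T[0,2] ⇒ YES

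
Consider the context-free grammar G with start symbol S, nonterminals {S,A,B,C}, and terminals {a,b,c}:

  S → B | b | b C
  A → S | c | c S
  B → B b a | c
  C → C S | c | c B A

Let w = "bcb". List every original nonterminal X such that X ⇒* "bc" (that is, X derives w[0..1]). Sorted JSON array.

Convert to CNF:
  S -> B X6 | T0 C | b | c
  A -> B X3 | T0 C | T2 S | b | c
  B -> B X4 | c
  C -> C S | T2 X5 | c
  T0 -> b
  T1 -> a
  T2 -> c
  X3 -> T0 T1
  X4 -> T0 T1
  X5 -> B A
  X6 -> T0 T1

Fill CYK table bottom-up — only the sub-triangle for w[0..1]:
  [0..0]={A,S,T0}  "b"  orig:{A,S}
  [1..1]={A,B,C,S,T2}  "c"  orig:{A,B,C,S}
  [0..1]={A,S}  "bc"

Original NTs in T[0,1] deriving "bc": ["A", "S"]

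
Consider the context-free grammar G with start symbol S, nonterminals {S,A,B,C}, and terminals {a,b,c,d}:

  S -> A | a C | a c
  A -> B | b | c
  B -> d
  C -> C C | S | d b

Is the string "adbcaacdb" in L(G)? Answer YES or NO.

Convert to CNF:
  S -> T0 C | T0 T1 | b | c | d
  A -> b | c | d
  B -> d
  C -> C C | T0 C | T0 T1 | T2 T3 | b | c | d
  T0 -> a
  T1 -> c
  T2 -> d
  T3 -> b

Fill CYK table bottom-up:
  [0..0]={T0}  "a"  orig:{}
  [1..1]={A,B,C,S,T2}  "d"  orig:{A,B,C,S}
  [2..2]={A,C,S,T3}  "b"  orig:{A,C,S}
  [3..3]={A,C,S,T1}  "c"  orig:{A,C,S}
  [4..4]={T0}  "a"  orig:{}
  [5..5]={T0}  "a"  orig:{}
  [6..6]={A,C,S,T1}  "c"  orig:{A,C,S}
  [7..7]={A,B,C,S,T2}  "d"  orig:{A,B,C,S}
  [8..8]={A,C,S,T3}  "b"  orig:{A,C,S}
  [0..1]={C,S}  "ad"
  [1..2]={C}  "db"
  [2..3]={C}  "bc"
  [3..4]=∅  "ca"
  [4..5]=∅  "aa"
  [5..6]={C,S}  "ac"
  [6..7]={C}  "cd"
  [7..8]={C}  "db"
  [0..2]={C,S}  "adb"
  [1..3]={C}  "dbc"
  [2..4]=∅  "bca"
  [3..5]=∅  "caa"
  [4..6]={C,S}  "aac"
  [5..7]={C,S}  "acd"
  [6..8]={C}  "cdb"
  [0..3]={C,S}  "adbc"
  [1..4]=∅  "dbca"
  [2..5]=∅  "bcaa"
  [3..6]={C}  "caac"
  [4..7]={C,S}  "aacd"
  [5..8]={C,S}  "acdb"
  [0..4]=∅  "adbca"
  [1..5]=∅  "dbcaa"
  [2..6]={C}  "bcaac"
  [3..7]={C}  "caacd"
  [4..8]={C,S}  "aacdb"
  [0..5]=∅  "adbcaa"
  [1..6]={C}  "dbcaac"
  [2..7]={C}  "bcaacd"
  [3..8]={C}  "caacdb"
  [0..6]={C,S}  "adbcaac"
  [1..7]={C}  "dbcaacd"
  [2..8]={C}  "bcaacdb"
  [0..7]={C,S}  "adbcaacd"
  [1..8]={C}  "dbcaacdb"
  [0..8]={C,S}  "adbcaacdb"

S ∈ T[0,8] ⇒ YES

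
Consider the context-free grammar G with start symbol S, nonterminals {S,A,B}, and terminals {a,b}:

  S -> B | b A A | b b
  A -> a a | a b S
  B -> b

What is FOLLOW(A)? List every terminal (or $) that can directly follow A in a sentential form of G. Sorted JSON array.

FIRST iteration:
iter 1:
  A via A→a a: +{a}
  B via B→b: +{b}
  S via S→B: +{b}
  FIRST[S]={b}  FIRST[A]={a}  FIRST[B]={b}
iter 2: (no change)
  FIRST[S]={b}  FIRST[A]={a}  FIRST[B]={b}

Compute FOLLOW by fixpoint:
initialize: $ ∈ FOLLOW(S)
[1]
  S→B: FOLLOW(B) ⊇ FOLLOW(S) ⊇ {$}; new: +{$}
  S→b A A: FOLLOW(A) ⊇ FIRST(A) = {a}; new: +{a}
  S→b A A: FOLLOW(A) ⊇ FOLLOW(S) ⊇ {$}; new: +{$}
  S: {$}  A: {$,a}  B: {$}
[2]
  A→a b S: FOLLOW(S) ⊇ FOLLOW(A) ⊇ {$,a}; new: +{a}
  S→B: FOLLOW(B) ⊇ FOLLOW(S) ⊇ {$,a}; new: +{a}
  S: {$,a}  A: {$,a}  B: {$,a}
[3] done
  S: {$,a}  A: {$,a}  B: {$,a}

FOLLOW(A) = ["$", "a"]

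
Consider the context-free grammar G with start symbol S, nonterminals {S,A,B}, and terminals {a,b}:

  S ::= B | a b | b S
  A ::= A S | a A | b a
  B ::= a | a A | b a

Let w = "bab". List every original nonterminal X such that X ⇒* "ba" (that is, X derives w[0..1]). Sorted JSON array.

Convert to CNF:
  S -> T0 A | T0 T1 | T1 S | T1 T0 | a
  A -> A S | T0 A | T1 T0
  B -> T0 A | T1 T0 | a
  T0 -> a
  T1 -> b

Fill CYK table bottom-up, restricted to cells inside w[0..1]:
  cell(0,0) b: {T1}  orig:{}
  cell(1,1) a: {B,S,T0}  orig:{B,S}
  cell(0,1) ba: {A,B,S}

Original NTs in T[0,1] deriving "ba": ["A", "B", "S"]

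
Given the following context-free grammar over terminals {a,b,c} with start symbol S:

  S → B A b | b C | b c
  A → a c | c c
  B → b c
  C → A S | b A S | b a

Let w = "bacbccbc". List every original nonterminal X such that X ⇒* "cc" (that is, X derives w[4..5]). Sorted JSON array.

Convert to CNF:
  S -> B X4 | T2 C | T2 T1
  A -> T0 T1 | T1 T1
  B -> T2 T1
  C -> A S | T2 T0 | T2 X3
  T0 -> a
  T1 -> c
  T2 -> b
  X3 -> A S
  X4 -> A T2

Fill CYK table bottom-up, restricted to cells inside w[4..5]:
  [4..4]={T1}  "c"  orig:{}
  [5..5]={T1}  "c"  orig:{}
  [4..5]={A}  "cc"

Original NTs in T[4,5] deriving "cc": ["A"]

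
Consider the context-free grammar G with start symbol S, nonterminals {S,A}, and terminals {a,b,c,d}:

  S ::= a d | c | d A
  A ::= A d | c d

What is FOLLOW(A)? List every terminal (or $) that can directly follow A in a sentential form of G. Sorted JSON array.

Compute FIRST by fixpoint:
round 1:
  A via A→c d: +{c}
  S via S→a d: +{a}
  S via S→c: +{c}
  S via S→d A: +{d}
  S: {a,c,d}  A: {c}
round 2: done
  S: {a,c,d}  A: {c}

Compute FOLLOW by fixpoint:
FOLLOW(S) := {$}
pass 1:
  A→A d: FOLLOW(A) ⊇ FIRST(d) = {d}; new: +{d}
  S→d A: FOLLOW(A) ⊇ FOLLOW(S) ⊇ {$}; new: +{$}
  FOLLOW[S]={$}  FOLLOW[A]={$,d}
pass 2: (no change)
  FOLLOW[S]={$}  FOLLOW[A]={$,d}

FOLLOW(A) = ["$", "d"]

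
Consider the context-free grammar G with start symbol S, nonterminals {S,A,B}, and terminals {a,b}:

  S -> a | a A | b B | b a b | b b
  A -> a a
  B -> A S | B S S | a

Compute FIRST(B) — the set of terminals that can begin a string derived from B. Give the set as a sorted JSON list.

FIRST sets, iterate to fixpoint:
pass 1:
  A via A→a a: +{a}
  B via B→A S: +{a}
  S via S→a: +{a}
  S via S→b B: +{b}
  FIRST[S]={a,b}  FIRST[A]={a}  FIRST[B]={a}
pass 2: (stable)
  FIRST[S]={a,b}  FIRST[A]={a}  FIRST[B]={a}

FIRST(B) = ["a"]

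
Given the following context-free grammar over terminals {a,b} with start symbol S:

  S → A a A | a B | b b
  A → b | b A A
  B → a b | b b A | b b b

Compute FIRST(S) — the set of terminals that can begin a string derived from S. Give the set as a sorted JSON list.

FIRST sets, iterate to fixpoint:
round 1:
  A via A→b: +{b}
  B via B→a b: +{a}
  B via B→b b A: +{b}
  S via S→A a A: +{b}
  S via S→a B: +{a}
  S: {a,b}  A: {b}  B: {a,b}
round 2: (no change)
  S: {a,b}  A: {b}  B: {a,b}

FIRST(S) = ["a", "b"]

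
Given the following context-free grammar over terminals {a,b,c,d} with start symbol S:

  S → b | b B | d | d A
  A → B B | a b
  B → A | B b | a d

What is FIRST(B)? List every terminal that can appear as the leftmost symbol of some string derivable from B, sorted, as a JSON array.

FIRST sets, iterate to fixpoint:
iter 1:
  A via A→a b: +{a}
  B via B→A: +{a}
  S via S→b: +{b}
  S via S→d: +{d}
  S: {b,d}  A: {a}  B: {a}
iter 2: done
  S: {b,d}  A: {a}  B: {a}

FIRST(B) = ["a"]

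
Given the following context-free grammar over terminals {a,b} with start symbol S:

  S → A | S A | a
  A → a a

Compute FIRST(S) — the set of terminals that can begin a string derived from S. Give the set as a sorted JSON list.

FIRST sets, iterate to fixpoint:
round 1:
  A via A→a a: +{a}
  S via S→A: +{a}
  FIRST(S)={a}  FIRST(A)={a}
round 2: — fixpoint
  FIRST(S)={a}  FIRST(A)={a}

FIRST(S) = ["a"]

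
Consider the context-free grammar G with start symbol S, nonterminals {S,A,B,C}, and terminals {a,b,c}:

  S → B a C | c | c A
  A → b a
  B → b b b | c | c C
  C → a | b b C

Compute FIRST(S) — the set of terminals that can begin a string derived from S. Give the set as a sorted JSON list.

Compute FIRST by fixpoint:
pass 1:
  A via A→b a: +{b}
  B via B→b b b: +{b}
  B via B→c: +{c}
  C via C→a: +{a}
  C via C→b b C: +{b}
  S via S→B a C: +{b,c}
  FIRST[S]={b,c}  FIRST[A]={b}  FIRST[B]={b,c}  FIRST[C]={a,b}
pass 2: done
  FIRST[S]={b,c}  FIRST[A]={b}  FIRST[B]={b,c}  FIRST[C]={a,b}

FIRST(S) = ["b", "c"]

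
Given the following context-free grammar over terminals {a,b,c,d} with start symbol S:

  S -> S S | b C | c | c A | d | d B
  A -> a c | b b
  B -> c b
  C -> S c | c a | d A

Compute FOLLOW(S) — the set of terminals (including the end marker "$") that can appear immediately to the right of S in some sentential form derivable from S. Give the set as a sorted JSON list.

Compute FIRST by fixpoint:
iter 1:
  A via A→a c: +{a}
  A via A→b b: +{b}
  B via B→c b: +{c}
  C via C→c a: +{c}
  C via C→d A: +{d}
  S via S→b C: +{b}
  S via S→c: +{c}
  S via S→d: +{d}
  FIRST[S]={b,c,d}  FIRST[A]={a,b}  FIRST[B]={c}  FIRST[C]={c,d}
iter 2:
  C via C→S c: +{b}
  FIRST[S]={b,c,d}  FIRST[A]={a,b}  FIRST[B]={c}  FIRST[C]={b,c,d}
iter 3: (no change)
  FIRST[S]={b,c,d}  FIRST[A]={a,b}  FIRST[B]={c}  FIRST[C]={b,c,d}

Compute FOLLOW by fixpoint:
initialize: $ ∈ FOLLOW(S)
pass 1:
  C→S c: FOLLOW(S) ⊇ FIRST(c) = {c}; new: +{c}
  S→S S: FOLLOW(S) ⊇ FIRST(S) = {b,c,d}; new: +{b,d}
  S→b C: FOLLOW(C) ⊇ FOLLOW(S) ⊇ {$,b,c,d}; new: +{$,b,c,d}
  S→c A: FOLLOW(A) ⊇ FOLLOW(S) ⊇ {$,b,c,d}; new: +{$,b,c,d}
  S→d B: FOLLOW(B) ⊇ FOLLOW(S) ⊇ {$,b,c,d}; new: +{$,b,c,d}
  FOLLOW[S]={$,b,c,d}  FOLLOW[A]={$,b,c,d}  FOLLOW[B]={$,b,c,d}  FOLLOW[C]={$,b,c,d}
pass 2: done
  FOLLOW[S]={$,b,c,d}  FOLLOW[A]={$,b,c,d}  FOLLOW[B]={$,b,c,d}  FOLLOW[C]={$,b,c,d}

FOLLOW(S) = ["$", "b", "c", "d"]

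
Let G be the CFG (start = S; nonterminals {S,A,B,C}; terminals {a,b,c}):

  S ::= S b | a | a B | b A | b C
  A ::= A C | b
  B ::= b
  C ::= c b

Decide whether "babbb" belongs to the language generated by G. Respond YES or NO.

CNF form of G:
  S -> S T1 | T1 A | T1 C | T2 B | a
  A -> A C | b
  B -> b
  C -> T0 T1
  T0 -> c
  T1 -> b
  T2 -> a

CYK fill:
  cell(0,0) b: {A,B,T1}  orig:{A,B}
  cell(1,1) a: {S,T2}  orig:{S}
  cell(2,2) b: {A,B,T1}  orig:{A,B}
  cell(3,3) b: {A,B,T1}  orig:{A,B}
  cell(4,4) b: {A,B,T1}  orig:{A,B}
  cell(0,1) ba: ∅
  cell(1,2) ab: {S}
  cell(2,3) bb: {S}
  cell(3,4) bb: {S}
  cell(0,2) bab: ∅
  cell(1,3) abb: {S}
  cell(2,4) bbb: {S}
  cell(0,3) babb: ∅
  cell(1,4) abbb: {S}
  cell(0,4) babbb: ∅

S ∉ T[0,4] ⇒ NO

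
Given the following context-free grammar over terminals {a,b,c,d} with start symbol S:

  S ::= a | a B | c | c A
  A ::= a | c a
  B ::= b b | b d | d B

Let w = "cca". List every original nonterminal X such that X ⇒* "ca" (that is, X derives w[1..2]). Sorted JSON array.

CNF form of G:
  S -> T0 A | T1 B | a | c
  A -> T0 T1 | a
  B -> T2 T2 | T2 T3 | T3 B
  T0 -> c
  T1 -> a
  T2 -> b
  T3 -> d

CYK fill, restricted to cells inside w[1..2]:
  T[1,1] 'c' = {S,T0}  orig:{S}
  T[2,2] 'a' = {A,S,T1}  orig:{A,S}
  T[1,2] 'ca' = {A,S}

Original NTs in T[1,2] deriving "ca": ["A", "S"]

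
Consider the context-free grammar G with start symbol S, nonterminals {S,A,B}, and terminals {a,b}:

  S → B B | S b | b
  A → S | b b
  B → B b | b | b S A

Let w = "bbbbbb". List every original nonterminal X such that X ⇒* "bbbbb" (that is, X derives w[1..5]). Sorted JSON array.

Convert to CNF:
  S -> B B | S T0 | b
  A -> B B | S T0 | T0 T0 | b
  B -> B T0 | T0 X1 | b
  T0 -> b
  X1 -> S A

CYK table (by increasing span) — only the sub-triangle for w[1..5]:
  T[1,1] 'b' = {A,B,S,T0}  orig:{A,B,S}
  T[2,2] 'b' = {A,B,S,T0}  orig:{A,B,S}
  T[3,3] 'b' = {A,B,S,T0}  orig:{A,B,S}
  T[4,4] 'b' = {A,B,S,T0}  orig:{A,B,S}
  T[5,5] 'b' = {A,B,S,T0}  orig:{A,B,S}
  T[1,2] 'bb' = {A,B,S,X1}  orig:{A,B,S}
  T[2,3] 'bb' = {A,B,S,X1}  orig:{A,B,S}
  T[3,4] 'bb' = {A,B,S,X1}  orig:{A,B,S}
  T[4,5] 'bb' = {A,B,S,X1}  orig:{A,B,S}
  T[1,3] 'bbb' = {A,B,S,X1}  orig:{A,B,S}
  T[2,4] 'bbb' = {A,B,S,X1}  orig:{A,B,S}
  T[3,5] 'bbb' = {A,B,S,X1}  orig:{A,B,S}
  T[1,4] 'bbbb' = {A,B,S,X1}  orig:{A,B,S}
  T[2,5] 'bbbb' = {A,B,S,X1}  orig:{A,B,S}
  T[1,5] 'bbbbb' = {A,B,S,X1}  orig:{A,B,S}

Original NTs in T[1,5] deriving "bbbbb": ["A", "B", "S"]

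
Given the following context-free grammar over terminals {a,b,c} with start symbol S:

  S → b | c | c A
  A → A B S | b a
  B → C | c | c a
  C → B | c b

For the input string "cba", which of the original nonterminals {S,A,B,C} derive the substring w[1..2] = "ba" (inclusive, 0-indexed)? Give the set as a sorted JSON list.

Convert to CNF:
  S -> T2 A | b | c
  A -> A X3 | T0 T1
  B -> T2 T0 | T2 T1 | c
  C -> T2 T0 | T2 T1 | c
  T0 -> b
  T1 -> a
  T2 -> c
  X3 -> B S

CYK table (by increasing span) (cells [i..j] with 1 ≤ i ≤ j ≤ 2 only):
  T[1,1] 'b' = {S,T0}  orig:{S}
  T[2,2] 'a' = {T1}  orig:{}
  T[1,2] 'ba' = {A}

Original NTs in T[1,2] deriving "ba": ["A"]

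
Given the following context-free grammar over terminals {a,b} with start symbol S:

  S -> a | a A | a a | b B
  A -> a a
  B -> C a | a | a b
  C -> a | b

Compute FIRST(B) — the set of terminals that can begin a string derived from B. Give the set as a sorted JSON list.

Compute FIRST by fixpoint:
pass 1:
  A via A→a a: +{a}
  B via B→a: +{a}
  C via C→a: +{a}
  C via C→b: +{b}
  S via S→a: +{a}
  S via S→b B: +{b}
  FIRST(S)={a,b}  FIRST(A)={a}  FIRST(B)={a}  FIRST(C)={a,b}
pass 2:
  B via B→C a: +{b}
  FIRST(S)={a,b}  FIRST(A)={a}  FIRST(B)={a,b}  FIRST(C)={a,b}
pass 3: (stable)
  FIRST(S)={a,b}  FIRST(A)={a}  FIRST(B)={a,b}  FIRST(C)={a,b}

FIRST(B) = ["a", "b"]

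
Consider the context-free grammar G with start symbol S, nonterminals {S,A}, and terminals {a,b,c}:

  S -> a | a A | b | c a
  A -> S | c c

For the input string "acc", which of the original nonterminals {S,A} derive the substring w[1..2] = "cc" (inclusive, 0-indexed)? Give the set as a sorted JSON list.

Convert to CNF:
  S -> T0 A | T1 T0 | a | b
  A -> T0 A | T1 T0 | T1 T1 | a | b
  T0 -> a
  T1 -> c

Fill CYK table bottom-up — only the sub-triangle for w[1..2]:
  cell(1,1) c: {T1}  orig:{}
  cell(2,2) c: {T1}  orig:{}
  cell(1,2) cc: {A}

Original NTs in T[1,2] deriving "cc": ["A"]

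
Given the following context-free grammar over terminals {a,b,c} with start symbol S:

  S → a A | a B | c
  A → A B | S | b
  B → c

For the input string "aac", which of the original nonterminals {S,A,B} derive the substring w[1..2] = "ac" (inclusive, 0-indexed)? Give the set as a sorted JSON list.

CNF form of G:
  S -> T0 A | T0 B | c
  A -> A B | T0 A | T0 B | b | c
  B -> c
  T0 -> a

Fill CYK table bottom-up, restricted to cells inside w[1..2]:
  T[1,1] 'a' = {T0}  orig:{}
  T[2,2] 'c' = {A,B,S}
  T[1,2] 'ac' = {A,S}

Original NTs in T[1,2] deriving "ac": ["A", "S"]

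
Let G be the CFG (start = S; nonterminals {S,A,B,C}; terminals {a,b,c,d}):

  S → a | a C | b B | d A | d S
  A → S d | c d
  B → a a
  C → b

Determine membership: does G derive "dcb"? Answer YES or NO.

CNF form of G:
  S -> T0 A | T0 S | T2 C | T3 B | a
  A -> S T0 | T1 T0
  B -> T2 T2
  C -> b
  T0 -> d
  T1 -> c
  T2 -> a
  T3 -> b

Fill CYK table bottom-up:
  cell(0,0) d: {T0}  orig:{}
  cell(1,1) c: {T1}  orig:{}
  cell(2,2) b: {C,T3}  orig:{C}
  cell(0,1) dc: ∅
  cell(1,2) cb: ∅
  cell(0,2) dcb: ∅

S ∉ T[0,2] ⇒ NO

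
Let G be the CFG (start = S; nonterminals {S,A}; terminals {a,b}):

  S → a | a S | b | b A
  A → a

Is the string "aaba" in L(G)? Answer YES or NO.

CNF form of G:
  S -> T0 S | T1 A | a | b
  A -> a
  T0 -> a
  T1 -> b

Fill CYK table bottom-up:
  T[0,0] 'a' = {A,S,T0}  orig:{A,S}
  T[1,1] 'a' = {A,S,T0}  orig:{A,S}
  T[2,2] 'b' = {S,T1}  orig:{S}
  T[3,3] 'a' = {A,S,T0}  orig:{A,S}
  T[0,1] 'aa' = {S}
  T[1,2] 'ab' = {S}
  T[2,3] 'ba' = {S}
  T[0,2] 'aab' = {S}
  T[1,3] 'aba' = {S}
  T[0,3] 'aaba' = {S}

S ∈ T[0,3] ⇒ YES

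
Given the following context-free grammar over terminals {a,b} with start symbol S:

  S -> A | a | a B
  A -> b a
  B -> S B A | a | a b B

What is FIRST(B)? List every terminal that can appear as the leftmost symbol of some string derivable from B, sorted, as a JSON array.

FIRST iteration:
round 1:
  A via A→b a: +{b}
  B via B→a: +{a}
  S via S→A: +{b}
  S via S→a: +{a}
  FIRST[S]={a,b}  FIRST[A]={b}  FIRST[B]={a}
round 2:
  B via B→S B A: +{b}
  FIRST[S]={a,b}  FIRST[A]={b}  FIRST[B]={a,b}
round 3: done
  FIRST[S]={a,b}  FIRST[A]={b}  FIRST[B]={a,b}

FIRST(B) = ["a", "b"]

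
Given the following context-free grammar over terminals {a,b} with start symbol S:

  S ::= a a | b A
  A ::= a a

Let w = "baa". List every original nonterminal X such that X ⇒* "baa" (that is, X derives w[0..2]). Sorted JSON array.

CNF form of G:
  S -> T0 T0 | T1 A
  A -> T0 T0
  T0 -> a
  T1 -> b

CYK fill, restricted to cells inside w[0..2]:
  cell(0,0) b: {T1}  orig:{}
  cell(1,1) a: {T0}  orig:{}
  cell(2,2) a: {T0}  orig:{}
  cell(0,1) ba: ∅
  cell(1,2) aa: {A,S}
  cell(0,2) baa: {S}

Original NTs in T[0,2] deriving "baa": ["S"]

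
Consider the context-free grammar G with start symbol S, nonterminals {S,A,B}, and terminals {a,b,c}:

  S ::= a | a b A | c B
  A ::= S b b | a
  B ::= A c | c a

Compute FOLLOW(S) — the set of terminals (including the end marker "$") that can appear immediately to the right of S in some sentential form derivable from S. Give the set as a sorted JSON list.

FIRST iteration:
pass 1:
  A via A→a: +{a}
  B via B→A c: +{a}
  B via B→c a: +{c}
  S via S→a: +{a}
  S via S→c B: +{c}
  FIRST[S]={a,c}  FIRST[A]={a}  FIRST[B]={a,c}
pass 2:
  A via A→S b b: +{c}
  FIRST[S]={a,c}  FIRST[A]={a,c}  FIRST[B]={a,c}
pass 3: (no change)
  FIRST[S]={a,c}  FIRST[A]={a,c}  FIRST[B]={a,c}

Compute FOLLOW by fixpoint:
FOLLOW(S) := {$}
[1]
  A→S b b: FOLLOW(S) ⊇ FIRST(b) = {b}; new: +{b}
  B→A c: FOLLOW(A) ⊇ FIRST(c) = {c}; new: +{c}
  S→a b A: FOLLOW(A) ⊇ FOLLOW(S) ⊇ {$,b}; new: +{$,b}
  S→c B: FOLLOW(B) ⊇ FOLLOW(S) ⊇ {$,b}; new: +{$,b}
  FOLLOW[S]={$,b}  FOLLOW[A]={$,b,c}  FOLLOW[B]={$,b}
[2] — fixpoint
  FOLLOW[S]={$,b}  FOLLOW[A]={$,b,c}  FOLLOW[B]={$,b}

FOLLOW(S) = ["$", "b"]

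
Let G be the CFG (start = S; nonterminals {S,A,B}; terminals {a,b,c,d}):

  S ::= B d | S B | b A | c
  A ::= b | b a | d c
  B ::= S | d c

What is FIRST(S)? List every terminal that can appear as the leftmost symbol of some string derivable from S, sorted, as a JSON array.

Compute FIRST by fixpoint:
pass 1:
  A via A→b: +{b}
  A via A→d c: +{d}
  B via B→d c: +{d}
  S via S→B d: +{d}
  S via S→b A: +{b}
  S via S→c: +{c}
  S: {b,c,d}  A: {b,d}  B: {d}
pass 2:
  B via B→S: +{b,c}
  S: {b,c,d}  A: {b,d}  B: {b,c,d}
pass 3: done
  S: {b,c,d}  A: {b,d}  B: {b,c,d}

FIRST(S) = ["b", "c", "d"]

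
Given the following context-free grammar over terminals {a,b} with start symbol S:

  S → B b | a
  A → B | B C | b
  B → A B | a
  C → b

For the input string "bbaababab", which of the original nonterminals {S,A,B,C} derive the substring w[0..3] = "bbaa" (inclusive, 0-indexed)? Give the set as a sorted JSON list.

Convert to CNF:
  S -> B T0 | a
  A -> A B | B C | a | b
  B -> A B | a
  C -> b
  T0 -> b

Fill CYK table bottom-up — only the sub-triangle for w[0..3]:
  [0..0]={A,C,T0}  "b"  orig:{A,C}
  [1..1]={A,C,T0}  "b"  orig:{A,C}
  [2..2]={A,B,S}  "a"
  [3..3]={A,B,S}  "a"
  [0..1]=∅  "bb"
  [1..2]={A,B}  "ba"
  [2..3]={A,B}  "aa"
  [0..2]={A,B}  "bba"
  [1..3]={A,B}  "baa"
  [0..3]={A,B}  "bbaa"

Original NTs in T[0,3] deriving "bbaa": ["A", "B"]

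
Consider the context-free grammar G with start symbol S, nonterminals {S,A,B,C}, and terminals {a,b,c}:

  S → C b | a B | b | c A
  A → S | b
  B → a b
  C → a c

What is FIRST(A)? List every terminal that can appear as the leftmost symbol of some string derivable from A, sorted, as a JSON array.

FIRST sets, iterate to fixpoint:
pass 1:
  A via A→b: +{b}
  B via B→a b: +{a}
  C via C→a c: +{a}
  S via S→C b: +{a}
  S via S→b: +{b}
  S via S→c A: +{c}
  FIRST(S)={a,b,c}  FIRST(A)={b}  FIRST(B)={a}  FIRST(C)={a}
pass 2:
  A via A→S: +{a,c}
  FIRST(S)={a,b,c}  FIRST(A)={a,b,c}  FIRST(B)={a}  FIRST(C)={a}
pass 3: (no change)
  FIRST(S)={a,b,c}  FIRST(A)={a,b,c}  FIRST(B)={a}  FIRST(C)={a}

FIRST(A) = ["a", "b", "c"]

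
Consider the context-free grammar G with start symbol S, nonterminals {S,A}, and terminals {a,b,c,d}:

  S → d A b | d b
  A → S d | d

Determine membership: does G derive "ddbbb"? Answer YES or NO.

CNF form of G:
  S -> T0 T1 | T0 X2
  A -> S T0 | d
  T0 -> d
  T1 -> b
  X2 -> A T1

CYK fill:
  T[0,0] 'd' = {A,T0}  orig:{A}
  T[1,1] 'd' = {A,T0}  orig:{A}
  T[2,2] 'b' = {T1}  orig:{}
  T[3,3] 'b' = {T1}  orig:{}
  T[4,4] 'b' = {T1}  orig:{}
  T[0,1] 'dd' = ∅
  T[1,2] 'db' = {S,X2}  orig:{S}
  T[2,3] 'bb' = ∅
  T[3,4] 'bb' = ∅
  T[0,2] 'ddb' = {S}
  T[1,3] 'dbb' = ∅
  T[2,4] 'bbb' = ∅
  T[0,3] 'ddbb' = ∅
  T[1,4] 'dbbb' = ∅
  T[0,4] 'ddbbb' = ∅

S ∉ T[0,4] ⇒ NO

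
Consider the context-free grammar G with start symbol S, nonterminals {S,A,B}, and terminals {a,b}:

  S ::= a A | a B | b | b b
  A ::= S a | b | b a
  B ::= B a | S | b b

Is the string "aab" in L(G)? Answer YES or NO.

CNF form of G:
  S -> T0 A | T0 B | T1 T1 | b
  A -> S T0 | T1 T0 | b
  B -> B T0 | T0 A | T0 B | T1 T1 | b
  T0 -> a
  T1 -> b

Fill CYK table bottom-up:
  cell(0,0) a: {T0}  orig:{}
  cell(1,1) a: {T0}  orig:{}
  cell(2,2) b: {A,B,S,T1}  orig:{A,B,S}
  cell(0,1) aa: ∅
  cell(1,2) ab: {B,S}
  cell(0,2) aab: {B,S}

S ∈ T[0,2] ⇒ YES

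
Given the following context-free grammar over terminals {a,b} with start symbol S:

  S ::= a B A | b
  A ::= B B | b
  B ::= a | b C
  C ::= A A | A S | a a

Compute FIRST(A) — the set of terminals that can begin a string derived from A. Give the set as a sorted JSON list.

FIRST sets, iterate to fixpoint:
pass 1:
  A via A→b: +{b}
  B via B→a: +{a}
  B via B→b C: +{b}
  C via C→A A: +{b}
  C via C→a a: +{a}
  S via S→a B A: +{a}
  S via S→b: +{b}
  S: {a,b}  A: {b}  B: {a,b}  C: {a,b}
pass 2:
  A via A→B B: +{a}
  S: {a,b}  A: {a,b}  B: {a,b}  C: {a,b}
pass 3: — fixpoint
  S: {a,b}  A: {a,b}  B: {a,b}  C: {a,b}

FIRST(A) = ["a", "b"]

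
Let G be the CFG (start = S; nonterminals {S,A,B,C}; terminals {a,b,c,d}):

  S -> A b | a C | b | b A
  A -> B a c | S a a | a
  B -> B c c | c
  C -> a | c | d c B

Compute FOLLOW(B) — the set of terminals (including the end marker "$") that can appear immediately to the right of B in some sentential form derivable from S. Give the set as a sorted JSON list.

FIRST iteration:
round 1:
  A via A→a: +{a}
  B via B→c: +{c}
  C via C→a: +{a}
  C via C→c: +{c}
  C via C→d c B: +{d}
  S via S→A b: +{a}
  S via S→b: +{b}
  FIRST(S)={a,b}  FIRST(A)={a}  FIRST(B)={c}  FIRST(C)={a,c,d}
round 2:
  A via A→B a c: +{c}
  A via A→S a a: +{b}
  S via S→A b: +{c}
  FIRST(S)={a,b,c}  FIRST(A)={a,b,c}  FIRST(B)={c}  FIRST(C)={a,c,d}
round 3: done
  FIRST(S)={a,b,c}  FIRST(A)={a,b,c}  FIRST(B)={c}  FIRST(C)={a,c,d}

Compute FOLLOW by fixpoint:
seed FOLLOW(S) with $
[1]
  A→B a c: FOLLOW(B) ⊇ FIRST(a) = {a}; new: +{a}
  A→S a a: FOLLOW(S) ⊇ FIRST(a) = {a}; new: +{a}
  B→B c c: FOLLOW(B) ⊇ FIRST(c) = {c}; new: +{c}
  S→A b: FOLLOW(A) ⊇ FIRST(b) = {b}; new: +{b}
  S→a C: FOLLOW(C) ⊇ FOLLOW(S) ⊇ {$,a}; new: +{$,a}
  S→b A: FOLLOW(A) ⊇ FOLLOW(S) ⊇ {$,a}; new: +{$,a}
  FOLLOW[S]={$,a}  FOLLOW[A]={$,a,b}  FOLLOW[B]={a,c}  FOLLOW[C]={$,a}
[2]
  C→d c B: FOLLOW(B) ⊇ FOLLOW(C) ⊇ {$,a}; new: +{$}
  FOLLOW[S]={$,a}  FOLLOW[A]={$,a,b}  FOLLOW[B]={$,a,c}  FOLLOW[C]={$,a}
[3] done
  FOLLOW[S]={$,a}  FOLLOW[A]={$,a,b}  FOLLOW[B]={$,a,c}  FOLLOW[C]={$,a}

FOLLOW(B) = ["$", "a", "c"]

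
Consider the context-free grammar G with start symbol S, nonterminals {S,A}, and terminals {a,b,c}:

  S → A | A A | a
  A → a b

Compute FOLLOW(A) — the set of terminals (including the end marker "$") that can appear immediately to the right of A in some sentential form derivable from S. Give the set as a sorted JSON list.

FIRST sets, iterate to fixpoint:
pass 1:
  A via A→a b: +{a}
  S via S→A: +{a}
  S: {a}  A: {a}
pass 2: — fixpoint
  S: {a}  A: {a}

FOLLOW iteration:
initialize: $ ∈ FOLLOW(S)
[1]
  S→A: FOLLOW(A) ⊇ FOLLOW(S) ⊇ {$}; new: +{$}
  S→A A: FOLLOW(A) ⊇ FIRST(A) = {a}; new: +{a}
  S: {$}  A: {$,a}
[2] (no change)
  S: {$}  A: {$,a}

FOLLOW(A) = ["$", "a"]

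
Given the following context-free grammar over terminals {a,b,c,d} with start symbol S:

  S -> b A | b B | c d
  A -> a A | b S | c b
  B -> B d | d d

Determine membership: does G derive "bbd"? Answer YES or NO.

CNF form of G:
  S -> T1 A | T1 B | T2 T3
  A -> T0 A | T1 S | T2 T1
  B -> B T3 | T3 T3
  T0 -> a
  T1 -> b
  T2 -> c
  T3 -> d

CYK table (by increasing span):
  cell(0,0) b: {T1}  orig:{}
  cell(1,1) b: {T1}  orig:{}
  cell(2,2) d: {T3}  orig:{}
  cell(0,1) bb: ∅
  cell(1,2) bd: ∅
  cell(0,2) bbd: ∅

S ∉ T[0,2] ⇒ NO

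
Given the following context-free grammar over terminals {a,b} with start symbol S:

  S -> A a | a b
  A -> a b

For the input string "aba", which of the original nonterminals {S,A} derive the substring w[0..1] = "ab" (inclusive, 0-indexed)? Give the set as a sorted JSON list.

CNF form of G:
  S -> A T0 | T0 T1
  A -> T0 T1
  T0 -> a
  T1 -> b

CYK table (by increasing span) — only the sub-triangle for w[0..1]:
  T[0,0] 'a' = {T0}  orig:{}
  T[1,1] 'b' = {T1}  orig:{}
  T[0,1] 'ab' = {A,S}

Original NTs in T[0,1] deriving "ab": ["A", "S"]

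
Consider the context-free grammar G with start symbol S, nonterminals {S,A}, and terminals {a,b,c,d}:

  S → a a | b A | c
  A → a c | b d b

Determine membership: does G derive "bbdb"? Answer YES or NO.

CNF form of G:
  S -> T0 T0 | T2 A | c
  A -> T0 T1 | T2 X4
  T0 -> a
  T1 -> c
  T2 -> b
  T3 -> d
  X4 -> T3 T2

CYK fill:
  T[0,0] 'b' = {T2}  orig:{}
  T[1,1] 'b' = {T2}  orig:{}
  T[2,2] 'd' = {T3}  orig:{}
  T[3,3] 'b' = {T2}  orig:{}
  T[0,1] 'bb' = ∅
  T[1,2] 'bd' = ∅
  T[2,3] 'db' = {X4}  orig:{}
  T[0,2] 'bbd' = ∅
  T[1,3] 'bdb' = {A}
  T[0,3] 'bbdb' = {S}

S ∈ T[0,3] ⇒ YES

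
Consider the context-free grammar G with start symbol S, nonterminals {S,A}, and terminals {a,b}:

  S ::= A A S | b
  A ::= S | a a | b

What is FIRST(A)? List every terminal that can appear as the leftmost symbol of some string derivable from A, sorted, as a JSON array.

FIRST iteration:
pass 1:
  A via A→a a: +{a}
  A via A→b: +{b}
  S via S→A A S: +{a,b}
  FIRST[S]={a,b}  FIRST[A]={a,b}
pass 2: done
  FIRST[S]={a,b}  FIRST[A]={a,b}

FIRST(A) = ["a", "b"]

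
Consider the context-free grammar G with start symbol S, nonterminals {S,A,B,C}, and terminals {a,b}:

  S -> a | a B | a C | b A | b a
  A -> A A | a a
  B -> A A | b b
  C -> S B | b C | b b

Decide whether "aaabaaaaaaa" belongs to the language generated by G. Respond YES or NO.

Convert to CNF:
  S -> T0 B | T0 C | T1 A | T1 T0 | a
  A -> A A | T0 T0
  B -> A A | T1 T1
  C -> S B | T1 C | T1 T1
  T0 -> a
  T1 -> b

Fill CYK table bottom-up:
  cell(0,0) a: {S,T0}  orig:{S}
  cell(1,1) a: {S,T0}  orig:{S}
  cell(2,2) a: {S,T0}  orig:{S}
  cell(3,3) b: {T1}  orig:{}
  cell(4,4) a: {S,T0}  orig:{S}
  cell(5,5) a: {S,T0}  orig:{S}
  cell(6,6) a: {S,T0}  orig:{S}
  cell(7,7) a: {S,T0}  orig:{S}
  cell(8,8) a: {S,T0}  orig:{S}
  cell(9,9) a: {S,T0}  orig:{S}
  cell(10,10) a: {S,T0}  orig:{S}
  cell(0,1) aa: {A}
  cell(1,2) aa: {A}
  cell(2,3) ab: ∅
  cell(3,4) ba: {S}
  cell(4,5) aa: {A}
  cell(5,6) aa: {A}
  cell(6,7) aa: {A}
  cell(7,8) aa: {A}
  cell(8,9) aa: {A}
  cell(9,10) aa: {A}
  cell(0,2) aaa: ∅
  cell(1,3) aab: ∅
  cell(2,4) aba: ∅
  cell(3,5) baa: {S}
  cell(4,6) aaa: ∅
  cell(5,7) aaa: ∅
  cell(6,8) aaa: ∅
  cell(7,9) aaa: ∅
  cell(8,10) aaa: ∅
  cell(0,3) aaab: ∅
  cell(1,4) aaba: ∅
  cell(2,5) abaa: ∅
  cell(3,6) baaa: ∅
  cell(4,7) aaaa: {A,B}
  cell(5,8) aaaa: {A,B}
  cell(6,9) aaaa: {A,B}
  cell(7,10) aaaa: {A,B}
  cell(0,4) aaaba: ∅
  cell(1,5) aabaa: ∅
  cell(2,6) abaaa: ∅
  cell(3,7) baaaa: {S}
  cell(4,8) aaaaa: {C,S}
  cell(5,9) aaaaa: {C,S}
  cell(6,10) aaaaa: {C,S}
  cell(0,5) aaabaa: ∅
  cell(1,6) aabaaa: ∅
  cell(2,7) abaaaa: ∅
  cell(3,8) baaaaa: {C}
  cell(4,9) aaaaaa: {A,B,S}
  cell(5,10) aaaaaa: {A,B,S}
  cell(0,6) aaabaaa: ∅
  cell(1,7) aabaaaa: ∅
  cell(2,8) abaaaaa: {S}
  cell(3,9) baaaaaa: {C,S}
  cell(4,10) aaaaaaa: {C,S}
  cell(0,7) aaabaaaa: ∅
  cell(1,8) aabaaaaa: ∅
  cell(2,9) abaaaaaa: {S}
  cell(3,10) baaaaaaa: {C}
  cell(0,8) aaabaaaaa: ∅
  cell(1,9) aabaaaaaa: ∅
  cell(2,10) abaaaaaaa: {S}
  cell(0,9) aaabaaaaaa: ∅
  cell(1,10) aabaaaaaaa: ∅
  cell(0,10) aaabaaaaaaa: ∅

S ∉ T[0,10] ⇒ NO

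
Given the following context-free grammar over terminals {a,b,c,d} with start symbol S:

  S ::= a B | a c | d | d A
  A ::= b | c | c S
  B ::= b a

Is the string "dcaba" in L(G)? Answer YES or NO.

CNF form of G:
  S -> T2 B | T2 T0 | T3 A | d
  A -> T0 S | b | c
  B -> T1 T2
  T0 -> c
  T1 -> b
  T2 -> a
  T3 -> d

CYK fill:
  T[0,0] 'd' = {S,T3}  orig:{S}
  T[1,1] 'c' = {A,T0}  orig:{A}
  T[2,2] 'a' = {T2}  orig:{}
  T[3,3] 'b' = {A,T1}  orig:{A}
  T[4,4] 'a' = {T2}  orig:{}
  T[0,1] 'dc' = {S}
  T[1,2] 'ca' = ∅
  T[2,3] 'ab' = ∅
  T[3,4] 'ba' = {B}
  T[0,2] 'dca' = ∅
  T[1,3] 'cab' = ∅
  T[2,4] 'aba' = {S}
  T[0,3] 'dcab' = ∅
  T[1,4] 'caba' = {A}
  T[0,4] 'dcaba' = {S}

S ∈ T[0,4] ⇒ YES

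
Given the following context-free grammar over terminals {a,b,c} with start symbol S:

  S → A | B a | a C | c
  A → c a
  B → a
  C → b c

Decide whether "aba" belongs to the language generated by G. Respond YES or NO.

Convert to CNF:
  S -> B T1 | T0 T1 | T1 C | c
  A -> T0 T1
  B -> a
  C -> T2 T0
  T0 -> c
  T1 -> a
  T2 -> b

CYK fill:
  [0..0]={B,T1}  "a"  orig:{B}
  [1..1]={T2}  "b"  orig:{}
  [2..2]={B,T1}  "a"  orig:{B}
  [0..1]=∅  "ab"
  [1..2]=∅  "ba"
  [0..2]=∅  "aba"

S ∉ T[0,2] ⇒ NO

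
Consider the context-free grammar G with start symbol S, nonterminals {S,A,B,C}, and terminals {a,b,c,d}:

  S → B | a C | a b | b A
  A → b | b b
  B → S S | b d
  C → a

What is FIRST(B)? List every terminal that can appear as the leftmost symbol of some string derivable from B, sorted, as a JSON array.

FIRST iteration:
iter 1:
  A via A→b: +{b}
  B via B→b d: +{b}
  C via C→a: +{a}
  S via S→B: +{b}
  S via S→a C: +{a}
  S: {a,b}  A: {b}  B: {b}  C: {a}
iter 2:
  B via B→S S: +{a}
  S: {a,b}  A: {b}  B: {a,b}  C: {a}
iter 3: (stable)
  S: {a,b}  A: {b}  B: {a,b}  C: {a}

FIRST(B) = ["a", "b"]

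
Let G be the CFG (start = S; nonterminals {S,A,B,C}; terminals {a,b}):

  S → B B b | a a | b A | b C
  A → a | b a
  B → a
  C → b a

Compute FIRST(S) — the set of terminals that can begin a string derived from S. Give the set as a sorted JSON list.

FIRST iteration:
iter 1:
  A via A→a: +{a}
  A via A→b a: +{b}
  B via B→a: +{a}
  C via C→b a: +{b}
  S via S→B B b: +{a}
  S via S→b A: +{b}
  FIRST(S)={a,b}  FIRST(A)={a,b}  FIRST(B)={a}  FIRST(C)={b}
iter 2: done
  FIRST(S)={a,b}  FIRST(A)={a,b}  FIRST(B)={a}  FIRST(C)={b}

FIRST(S) = ["a", "b"]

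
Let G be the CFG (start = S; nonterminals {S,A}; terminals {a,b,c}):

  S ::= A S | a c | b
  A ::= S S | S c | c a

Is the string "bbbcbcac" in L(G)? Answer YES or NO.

CNF form of G:
  S -> A S | T1 T0 | b
  A -> S S | S T0 | T0 T1
  T0 -> c
  T1 -> a

CYK fill:
  [0..0]={S}  "b"
  [1..1]={S}  "b"
  [2..2]={S}  "b"
  [3..3]={T0}  "c"  orig:{}
  [4..4]={S}  "b"
  [5..5]={T0}  "c"  orig:{}
  [6..6]={T1}  "a"  orig:{}
  [7..7]={T0}  "c"  orig:{}
  [0..1]={A}  "bb"
  [1..2]={A}  "bb"
  [2..3]={A}  "bc"
  [3..4]=∅  "cb"
  [4..5]={A}  "bc"
  [5..6]={A}  "ca"
  [6..7]={S}  "ac"
  [0..2]={S}  "bbb"
  [1..3]=∅  "bbc"
  [2..4]={S}  "bcb"
  [3..5]=∅  "cbc"
  [4..6]=∅  "bca"
  [5..7]=∅  "cac"
  [0..3]={A}  "bbbc"
  [1..4]={A}  "bbcb"
  [2..5]={A}  "bcbc"
  [3..6]=∅  "cbca"
  [4..7]={S}  "bcac"
  [0..4]={S}  "bbbcb"
  [1..5]=∅  "bbcbc"
  [2..6]=∅  "bcbca"
  [3..7]=∅  "cbcac"
  [0..5]={A}  "bbbcbc"
  [1..6]=∅  "bbcbca"
  [2..7]={S}  "bcbcac"
  [0..6]=∅  "bbbcbca"
  [1..7]={A}  "bbcbcac"
  [0..7]={S}  "bbbcbcac"

S ∈ T[0,7] ⇒ YES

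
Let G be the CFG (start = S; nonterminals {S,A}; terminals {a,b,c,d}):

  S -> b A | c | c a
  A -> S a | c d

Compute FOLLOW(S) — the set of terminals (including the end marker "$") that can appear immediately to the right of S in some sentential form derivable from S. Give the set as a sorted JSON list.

FIRST sets, iterate to fixpoint:
pass 1:
  A via A→c d: +{c}
  S via S→b A: +{b}
  S via S→c: +{c}
  S: {b,c}  A: {c}
pass 2:
  A via A→S a: +{b}
  S: {b,c}  A: {b,c}
pass 3: done
  S: {b,c}  A: {b,c}

FOLLOW sets:
initialize: $ ∈ FOLLOW(S)
[1]
  A→S a: FOLLOW(S) ⊇ FIRST(a) = {a}; new: +{a}
  S→b A: FOLLOW(A) ⊇ FOLLOW(S) ⊇ {$,a}; new: +{$,a}
  S: {$,a}  A: {$,a}
[2] (stable)
  S: {$,a}  A: {$,a}

FOLLOW(S) = ["$", "a"]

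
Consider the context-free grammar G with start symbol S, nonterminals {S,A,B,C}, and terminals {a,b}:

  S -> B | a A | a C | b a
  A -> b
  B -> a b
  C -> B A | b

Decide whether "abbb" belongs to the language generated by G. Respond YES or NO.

Convert to CNF:
  S -> T0 A | T0 C | T0 T1 | T1 T0
  A -> b
  B -> T0 T1
  C -> B A | b
  T0 -> a
  T1 -> b

CYK fill:
  cell(0,0) a: {T0}  orig:{}
  cell(1,1) b: {A,C,T1}  orig:{A,C}
  cell(2,2) b: {A,C,T1}  orig:{A,C}
  cell(3,3) b: {A,C,T1}  orig:{A,C}
  cell(0,1) ab: {B,S}
  cell(1,2) bb: ∅
  cell(2,3) bb: ∅
  cell(0,2) abb: {C}
  cell(1,3) bbb: ∅
  cell(0,3) abbb: ∅

S ∉ T[0,3] ⇒ NO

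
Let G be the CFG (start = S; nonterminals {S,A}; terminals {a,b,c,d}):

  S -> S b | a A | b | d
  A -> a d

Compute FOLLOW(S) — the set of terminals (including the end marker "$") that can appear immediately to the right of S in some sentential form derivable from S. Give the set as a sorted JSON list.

FIRST iteration:
[1]
  A via A→a d: +{a}
  S via S→a A: +{a}
  S via S→b: +{b}
  S via S→d: +{d}
  FIRST[S]={a,b,d}  FIRST[A]={a}
[2] — fixpoint
  FIRST[S]={a,b,d}  FIRST[A]={a}

FOLLOW sets:
seed FOLLOW(S) with $
pass 1:
  S→S b: FOLLOW(S) ⊇ FIRST(b) = {b}; new: +{b}
  S→a A: FOLLOW(A) ⊇ FOLLOW(S) ⊇ {$,b}; new: +{$,b}
  S: {$,b}  A: {$,b}
pass 2: done
  S: {$,b}  A: {$,b}

FOLLOW(S) = ["$", "b"]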